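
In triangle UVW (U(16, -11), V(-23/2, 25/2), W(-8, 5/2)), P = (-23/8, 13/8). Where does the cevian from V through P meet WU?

(0, -2)

Barycentric coordinates of P with respect to UVW: (1/4, 1/4, 1/2).
On side WU the V-coordinate is zero; dropping P's V-weight 1/4 and renormalizing the remaining 1/2 : 1/4 gives weights 2/3, 1/3 on W, U.
Q = (2/3)·(-8, 5/2) + (1/3)·(16, -11) = (0, -2).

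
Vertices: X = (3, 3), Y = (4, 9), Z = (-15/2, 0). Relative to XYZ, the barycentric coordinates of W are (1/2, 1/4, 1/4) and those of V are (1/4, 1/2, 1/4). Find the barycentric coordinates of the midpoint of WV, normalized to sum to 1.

(3/8, 3/8, 1/4)

Since both coordinate triples sum to 1, the midpoint's barycentrics are the componentwise average.
(1/2+1/4)/2 = 3/8; similarly 3/8 and 1/4.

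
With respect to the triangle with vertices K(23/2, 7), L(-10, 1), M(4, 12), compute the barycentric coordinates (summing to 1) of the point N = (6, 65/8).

(1/2, 1/8, 3/8)

Signed area of the reference triangle: [KLM] = ½·((23/2)·(1−12) + (-10)·(12−7) + 4·(7−1)) = ½·(-253/2 − 50 + 24) = -305/4.
[NLM] = ½·(6·(1−12) + (-10)·(12−(65/8)) + 4·(65/8−1)) = ½·(-66 − 155/4 + 57/2) = -305/8, so the K-coordinate is (-305/8)/(-305/4) = 1/2.
[KNM] = ½·((23/2)·(65/8−12) + 6·(12−7) + 4·(7−(65/8))) = ½·(-713/16 + 30 − 9/2) = -305/32, so the L-coordinate is 1/8.
[KLN] = ½·((23/2)·(1−(65/8)) + (-10)·(65/8−7) + 6·(7−1)) = ½·(-1311/16 − 45/4 + 36) = -915/32, so the M-coordinate is 3/8.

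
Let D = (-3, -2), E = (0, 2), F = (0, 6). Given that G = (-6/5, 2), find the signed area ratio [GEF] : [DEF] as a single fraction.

2/5

[DEF] = ½·((-3)·(2−6) + 0·(6−(-2)) + 0·(-2−2)) = ½·(12 + 0 + 0) = 6.
[GEF] = ½·((-6/5)·(2−6) + 0·(6−2) + 0·(2−2)) = ½·(24/5 + 0 + 0) = 12/5, so the ratio is (12/5)/6 = 2/5.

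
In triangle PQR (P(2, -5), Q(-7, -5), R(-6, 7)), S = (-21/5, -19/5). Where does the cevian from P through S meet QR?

(-48/7, -23/7)

Barycentric coordinates of S with respect to PQR: (3/10, 3/5, 1/10).
On side QR the P-coordinate is zero; dropping S's P-weight 3/10 and renormalizing the remaining 3/5 : 1/10 gives weights 6/7, 1/7 on Q, R.
T = (6/7)·(-7, -5) + (1/7)·(-6, 7) = (-48/7, -23/7).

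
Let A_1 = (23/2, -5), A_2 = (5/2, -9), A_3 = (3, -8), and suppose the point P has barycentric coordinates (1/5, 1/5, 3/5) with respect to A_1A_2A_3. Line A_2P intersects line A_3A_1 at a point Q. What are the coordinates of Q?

Line A_2P meets A_3A_1 where the A_2-coordinate vanishes; zeroing P's A_2-weight and renormalizing leaves A_3, A_1-weights 3/5 : 1/5 → (3/4, 1/4).
So Q = (3/4)·A_3 + (1/4)·A_1 = (41/8, -29/4).

(41/8, -29/4)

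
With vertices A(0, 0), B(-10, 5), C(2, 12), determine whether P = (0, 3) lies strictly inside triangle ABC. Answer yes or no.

Barycentric coordinates of P: (47/65, 3/65, 3/13).
The three coordinates are positive, positive, positive; a point is interior exactly when all three are positive.

yes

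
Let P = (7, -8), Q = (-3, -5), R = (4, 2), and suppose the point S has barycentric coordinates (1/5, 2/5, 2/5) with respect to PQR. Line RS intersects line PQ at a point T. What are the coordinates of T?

(1/3, -6)

Line RS meets PQ where the R-coordinate vanishes; zeroing S's R-weight and renormalizing leaves P, Q-weights 1/5 : 2/5 → (1/3, 2/3).
So T = (1/3)·P + (2/3)·Q = (1/3, -6).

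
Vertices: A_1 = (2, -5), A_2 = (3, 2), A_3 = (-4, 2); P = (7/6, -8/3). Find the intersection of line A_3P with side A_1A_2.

(11/5, -18/5)

Barycentric coordinates of P with respect to A_1A_2A_3: (2/3, 1/6, 1/6).
On side A_1A_2 the A_3-coordinate is zero; dropping P's A_3-weight 1/6 and renormalizing the remaining 2/3 : 1/6 gives weights 4/5, 1/5 on A_1, A_2.
Q = (4/5)·(2, -5) + (1/5)·(3, 2) = (11/5, -18/5).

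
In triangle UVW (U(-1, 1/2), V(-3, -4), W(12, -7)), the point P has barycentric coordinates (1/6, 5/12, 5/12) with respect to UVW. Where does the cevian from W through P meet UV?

Line WP meets UV where the W-coordinate vanishes; zeroing P's W-weight and renormalizing leaves U, V-weights 1/6 : 5/12 → (2/7, 5/7).
So Q = (2/7)·U + (5/7)·V = (-17/7, -19/7).

(-17/7, -19/7)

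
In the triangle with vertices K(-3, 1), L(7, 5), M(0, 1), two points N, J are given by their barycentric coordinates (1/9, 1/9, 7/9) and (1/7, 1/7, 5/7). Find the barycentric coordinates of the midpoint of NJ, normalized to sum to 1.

(8/63, 8/63, 47/63)

Since both coordinate triples sum to 1, the midpoint's barycentrics are the componentwise average.
(1/9+1/7)/2 = 8/63; similarly 8/63 and 47/63.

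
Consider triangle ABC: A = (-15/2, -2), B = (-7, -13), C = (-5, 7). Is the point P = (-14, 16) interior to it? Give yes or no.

no

Barycentric coordinates of P: (99/16, -207/64, -125/64).
The three coordinates are positive, negative, negative; a point is interior exactly when all three are positive.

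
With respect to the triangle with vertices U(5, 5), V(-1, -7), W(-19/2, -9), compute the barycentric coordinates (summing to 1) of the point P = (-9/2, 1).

(5/6, -5/6, 1)

Signed area of the reference triangle: [UVW] = ½·(5·(-7−(-9)) + (-1)·(-9−5) + (-19/2)·(5−(-7))) = ½·(10 + 14 − 114) = -45.
[PVW] = ½·((-9/2)·(-7−(-9)) + (-1)·(-9−1) + (-19/2)·(1−(-7))) = ½·(-9 + 10 − 76) = -75/2, so the U-coordinate is (-75/2)/(-45) = 5/6.
[UPW] = ½·(5·(1−(-9)) + (-9/2)·(-9−5) + (-19/2)·(5−1)) = ½·(50 + 63 − 38) = 75/2, so the V-coordinate is -5/6.
[UVP] = ½·(5·(-7−1) + (-1)·(1−5) + (-9/2)·(5−(-7))) = ½·(-40 + 4 − 54) = -45, so the W-coordinate is 1.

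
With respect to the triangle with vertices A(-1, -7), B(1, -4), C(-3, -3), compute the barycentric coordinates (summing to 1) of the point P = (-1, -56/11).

(5/11, 3/11, 3/11)

Signed area of the reference triangle: [ABC] = ½·((-1)·(-4−(-3)) + 1·(-3−(-7)) + (-3)·(-7−(-4))) = ½·(1 + 4 + 9) = 7.
[PBC] = ½·((-1)·(-4−(-3)) + 1·(-3−(-56/11)) + (-3)·(-56/11−(-4))) = ½·(1 + 23/11 + 36/11) = 35/11, so the A-coordinate is (35/11)/7 = 5/11.
[APC] = ½·((-1)·(-56/11−(-3)) + (-1)·(-3−(-7)) + (-3)·(-7−(-56/11))) = ½·(23/11 − 4 + 63/11) = 21/11, so the B-coordinate is 3/11.
[ABP] = ½·((-1)·(-4−(-56/11)) + 1·(-56/11−(-7)) + (-1)·(-7−(-4))) = ½·(-12/11 + 21/11 + 3) = 21/11, so the C-coordinate is 3/11.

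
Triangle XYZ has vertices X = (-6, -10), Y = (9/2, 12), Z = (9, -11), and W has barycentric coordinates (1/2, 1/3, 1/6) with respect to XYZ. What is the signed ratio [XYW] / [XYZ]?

1/6

The signed ratio [XYW]/[XYZ] equals the barycentric coordinate of W at vertex Z, which is 1/6.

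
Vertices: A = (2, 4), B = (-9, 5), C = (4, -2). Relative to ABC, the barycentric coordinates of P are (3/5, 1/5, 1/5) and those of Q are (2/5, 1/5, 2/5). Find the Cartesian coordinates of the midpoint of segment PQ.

Barycentric coordinates of the midpoint are the average: (1/2, 1/5, 3/10).
Converting: (1/2)·A + (1/5)·B + (3/10)·C = (2/5, 12/5).

(2/5, 12/5)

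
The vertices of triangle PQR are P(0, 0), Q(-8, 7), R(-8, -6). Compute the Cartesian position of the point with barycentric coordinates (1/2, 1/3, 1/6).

S = (1/2)·P + (1/3)·Q + (1/6)·R.
x-coordinate: (1/2)·0 + (1/3)·(-8) + (1/6)·(-8) = -4.
y-coordinate: (1/2)·0 + (1/3)·7 + (1/6)·(-6) = 4/3.

(-4, 4/3)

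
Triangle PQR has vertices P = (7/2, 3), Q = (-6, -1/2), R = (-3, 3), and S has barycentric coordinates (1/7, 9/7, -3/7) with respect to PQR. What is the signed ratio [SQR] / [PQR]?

1/7

The signed ratio [SQR]/[PQR] equals the barycentric coordinate of S at vertex P, which is 1/7.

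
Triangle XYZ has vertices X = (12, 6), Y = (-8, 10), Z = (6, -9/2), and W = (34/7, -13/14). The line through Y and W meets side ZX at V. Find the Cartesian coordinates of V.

Barycentric coordinates of W with respect to XYZ: (1/7, 1/7, 5/7).
On side ZX the Y-coordinate is zero; dropping W's Y-weight 1/7 and renormalizing the remaining 5/7 : 1/7 gives weights 5/6, 1/6 on Z, X.
V = (5/6)·(6, -9/2) + (1/6)·(12, 6) = (7, -11/4).

(7, -11/4)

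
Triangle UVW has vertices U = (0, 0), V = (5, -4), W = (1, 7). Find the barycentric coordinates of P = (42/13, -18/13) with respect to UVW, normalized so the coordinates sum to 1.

Signed area of the reference triangle: [UVW] = ½·(0·(-4−7) + 5·(7−0) + 1·(0−(-4))) = ½·(0 + 35 + 4) = 39/2.
[PVW] = ½·((42/13)·(-4−7) + 5·(7−(-18/13)) + 1·(-18/13−(-4))) = ½·(-462/13 + 545/13 + 34/13) = 9/2, so the U-coordinate is (9/2)/(39/2) = 3/13.
[UPW] = ½·(0·(-18/13−7) + (42/13)·(7−0) + 1·(0−(-18/13))) = ½·(0 + 294/13 + 18/13) = 12, so the V-coordinate is 8/13.
[UVP] = ½·(0·(-4−(-18/13)) + 5·(-18/13−0) + (42/13)·(0−(-4))) = ½·(0 − 90/13 + 168/13) = 3, so the W-coordinate is 2/13.

(3/13, 8/13, 2/13)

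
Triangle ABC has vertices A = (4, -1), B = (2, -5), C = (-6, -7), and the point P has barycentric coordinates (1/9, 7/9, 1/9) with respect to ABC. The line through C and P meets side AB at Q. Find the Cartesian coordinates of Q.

Line CP meets AB where the C-coordinate vanishes; zeroing P's C-weight and renormalizing leaves A, B-weights 1/9 : 7/9 → (1/8, 7/8).
So Q = (1/8)·A + (7/8)·B = (9/4, -9/2).

(9/4, -9/2)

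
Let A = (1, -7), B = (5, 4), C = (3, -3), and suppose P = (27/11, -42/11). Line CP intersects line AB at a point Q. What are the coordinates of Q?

Barycentric coordinates of P with respect to ABC: (4/11, 1/11, 6/11).
On side AB the C-coordinate is zero; dropping P's C-weight 6/11 and renormalizing the remaining 4/11 : 1/11 gives weights 4/5, 1/5 on A, B.
Q = (4/5)·(1, -7) + (1/5)·(5, 4) = (9/5, -24/5).

(9/5, -24/5)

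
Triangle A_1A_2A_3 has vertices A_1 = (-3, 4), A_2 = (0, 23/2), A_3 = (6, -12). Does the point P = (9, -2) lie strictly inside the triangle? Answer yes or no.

Barycentric coordinates of P: (-87/77, 92/77, 72/77).
The three coordinates are negative, positive, positive; a point is interior exactly when all three are positive.

no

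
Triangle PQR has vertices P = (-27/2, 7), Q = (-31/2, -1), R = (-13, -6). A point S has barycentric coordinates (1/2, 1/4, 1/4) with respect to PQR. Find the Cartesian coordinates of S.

(-111/8, 7/4)

S = (1/2)·P + (1/4)·Q + (1/4)·R.
x-coordinate: (1/2)·(-27/2) + (1/4)·(-31/2) + (1/4)·(-13) = -111/8.
y-coordinate: (1/2)·7 + (1/4)·(-1) + (1/4)·(-6) = 7/4.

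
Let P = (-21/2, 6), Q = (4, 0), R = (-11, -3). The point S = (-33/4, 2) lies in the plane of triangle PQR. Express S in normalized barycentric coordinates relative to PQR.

(1/2, 1/6, 1/3)

Signed area of the reference triangle: [PQR] = ½·((-21/2)·(0−(-3)) + 4·(-3−6) + (-11)·(6−0)) = ½·(-63/2 − 36 − 66) = -267/4.
[SQR] = ½·((-33/4)·(0−(-3)) + 4·(-3−2) + (-11)·(2−0)) = ½·(-99/4 − 20 − 22) = -267/8, so the P-coordinate is (-267/8)/(-267/4) = 1/2.
[PSR] = ½·((-21/2)·(2−(-3)) + (-33/4)·(-3−6) + (-11)·(6−2)) = ½·(-105/2 + 297/4 − 44) = -89/8, so the Q-coordinate is 1/6.
[PQS] = ½·((-21/2)·(0−2) + 4·(2−6) + (-33/4)·(6−0)) = ½·(21 − 16 − 99/2) = -89/4, so the R-coordinate is 1/3.
Check: 1/2 + 1/6 + 1/3 = 1.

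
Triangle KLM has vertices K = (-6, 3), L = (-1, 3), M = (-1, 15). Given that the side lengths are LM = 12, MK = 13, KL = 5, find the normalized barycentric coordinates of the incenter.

The incenter has barycentric coordinates proportional to the opposite side lengths: (12 : 13 : 5).
Normalizing by 12+13+5 = 30 gives (2/5, 13/30, 1/6).

(2/5, 13/30, 1/6)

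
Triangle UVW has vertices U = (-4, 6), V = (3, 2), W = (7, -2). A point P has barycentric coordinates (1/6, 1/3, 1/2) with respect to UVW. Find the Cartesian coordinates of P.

P = (1/6)·U + (1/3)·V + (1/2)·W.
x-coordinate: (1/6)·(-4) + (1/3)·3 + (1/2)·7 = 23/6.
y-coordinate: (1/6)·6 + (1/3)·2 + (1/2)·(-2) = 2/3.

(23/6, 2/3)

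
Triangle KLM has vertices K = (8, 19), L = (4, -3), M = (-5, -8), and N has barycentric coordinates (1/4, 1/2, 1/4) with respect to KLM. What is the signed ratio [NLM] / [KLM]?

1/4

The signed ratio [NLM]/[KLM] equals the barycentric coordinate of N at vertex K, which is 1/4.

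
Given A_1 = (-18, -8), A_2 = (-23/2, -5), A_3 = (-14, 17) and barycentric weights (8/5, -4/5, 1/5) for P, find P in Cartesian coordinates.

P = (8/5)·A_1 + (-4/5)·A_2 + (1/5)·A_3.
x-coordinate: (8/5)·(-18) + (-4/5)·(-23/2) + (1/5)·(-14) = -112/5.
y-coordinate: (8/5)·(-8) + (-4/5)·(-5) + (1/5)·17 = -27/5.

(-112/5, -27/5)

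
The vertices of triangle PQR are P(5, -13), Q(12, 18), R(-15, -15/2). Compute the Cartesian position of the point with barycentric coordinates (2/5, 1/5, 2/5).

S = (2/5)·P + (1/5)·Q + (2/5)·R.
x-coordinate: (2/5)·5 + (1/5)·12 + (2/5)·(-15) = -8/5.
y-coordinate: (2/5)·(-13) + (1/5)·18 + (2/5)·(-15/2) = -23/5.

(-8/5, -23/5)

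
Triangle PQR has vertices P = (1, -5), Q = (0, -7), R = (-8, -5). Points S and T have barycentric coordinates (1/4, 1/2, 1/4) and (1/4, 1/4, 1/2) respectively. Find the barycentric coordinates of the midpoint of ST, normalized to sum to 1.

Since both coordinate triples sum to 1, the midpoint's barycentrics are the componentwise average.
(1/4+1/4)/2 = 1/4; similarly 3/8 and 3/8.

(1/4, 3/8, 3/8)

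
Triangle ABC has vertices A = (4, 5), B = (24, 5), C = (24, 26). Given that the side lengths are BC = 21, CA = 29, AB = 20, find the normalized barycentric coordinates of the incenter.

(3/10, 29/70, 2/7)

The incenter has barycentric coordinates proportional to the opposite side lengths: (21 : 29 : 20).
Normalizing by 21+29+20 = 70 gives (3/10, 29/70, 2/7).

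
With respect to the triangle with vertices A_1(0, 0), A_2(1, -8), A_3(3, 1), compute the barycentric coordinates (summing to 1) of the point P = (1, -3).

Signed area of the reference triangle: [A_1A_2A_3] = ½·(0·(-8−1) + 1·(1−0) + 3·(0−(-8))) = ½·(0 + 1 + 24) = 25/2.
[PA_2A_3] = ½·(1·(-8−1) + 1·(1−(-3)) + 3·(-3−(-8))) = ½·(-9 + 4 + 15) = 5, so the A_1-coordinate is 5/(25/2) = 2/5.
[A_1PA_3] = ½·(0·(-3−1) + 1·(1−0) + 3·(0−(-3))) = ½·(0 + 1 + 9) = 5, so the A_2-coordinate is 2/5.
[A_1A_2P] = ½·(0·(-8−(-3)) + 1·(-3−0) + 1·(0−(-8))) = ½·(0 − 3 + 8) = 5/2, so the A_3-coordinate is 1/5.
Check: 2/5 + 2/5 + 1/5 = 1.

(2/5, 2/5, 1/5)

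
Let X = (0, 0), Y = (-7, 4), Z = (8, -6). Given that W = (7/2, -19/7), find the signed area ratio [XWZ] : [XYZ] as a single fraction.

[XYZ] = ½·(0·(4−(-6)) + (-7)·(-6−0) + 8·(0−4)) = ½·(0 + 42 − 32) = 5.
[XWZ] = ½·(0·(-19/7−(-6)) + (7/2)·(-6−0) + 8·(0−(-19/7))) = ½·(0 − 21 + 152/7) = 5/14, so the ratio is (5/14)/5 = 1/14.

1/14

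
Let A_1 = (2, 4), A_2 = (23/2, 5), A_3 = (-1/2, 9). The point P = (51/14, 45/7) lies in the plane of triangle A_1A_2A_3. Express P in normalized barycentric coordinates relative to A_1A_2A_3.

Signed area of the reference triangle: [A_1A_2A_3] = ½·(2·(5−9) + (23/2)·(9−4) + (-1/2)·(4−5)) = ½·(-8 + 115/2 + 1/2) = 25.
[PA_2A_3] = ½·((51/14)·(5−9) + (23/2)·(9−(45/7)) + (-1/2)·(45/7−5)) = ½·(-102/7 + 207/7 − 5/7) = 50/7, so the A_1-coordinate is (50/7)/25 = 2/7.
[A_1PA_3] = ½·(2·(45/7−9) + (51/14)·(9−4) + (-1/2)·(4−(45/7))) = ½·(-36/7 + 255/14 + 17/14) = 50/7, so the A_2-coordinate is 2/7.
[A_1A_2P] = ½·(2·(5−(45/7)) + (23/2)·(45/7−4) + (51/14)·(4−5)) = ½·(-20/7 + 391/14 − 51/14) = 75/7, so the A_3-coordinate is 3/7.

(2/7, 2/7, 3/7)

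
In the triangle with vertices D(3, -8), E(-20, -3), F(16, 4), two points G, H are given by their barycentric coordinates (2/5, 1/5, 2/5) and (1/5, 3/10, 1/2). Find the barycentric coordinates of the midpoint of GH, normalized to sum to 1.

(3/10, 1/4, 9/20)

Since both coordinate triples sum to 1, the midpoint's barycentrics are the componentwise average.
(2/5+1/5)/2 = 3/10; similarly 1/4 and 9/20.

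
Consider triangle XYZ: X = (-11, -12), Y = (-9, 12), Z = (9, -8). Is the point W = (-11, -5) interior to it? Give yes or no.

Barycentric coordinates of W: (173/236, 35/118, -7/236).
The three coordinates are positive, positive, negative; a point is interior exactly when all three are positive.

no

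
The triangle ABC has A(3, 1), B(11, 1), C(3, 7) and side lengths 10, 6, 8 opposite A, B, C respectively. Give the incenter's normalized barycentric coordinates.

The incenter has barycentric coordinates proportional to the opposite side lengths: (10 : 6 : 8).
Normalizing by 10+6+8 = 24 gives (5/12, 1/4, 1/3).

(5/12, 1/4, 1/3)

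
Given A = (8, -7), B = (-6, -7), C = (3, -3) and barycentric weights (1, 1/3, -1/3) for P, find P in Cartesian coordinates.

P = 1·A + (1/3)·B + (-1/3)·C.
x-coordinate: 1·8 + (1/3)·(-6) + (-1/3)·3 = 5.
y-coordinate: 1·(-7) + (1/3)·(-7) + (-1/3)·(-3) = -25/3.

(5, -25/3)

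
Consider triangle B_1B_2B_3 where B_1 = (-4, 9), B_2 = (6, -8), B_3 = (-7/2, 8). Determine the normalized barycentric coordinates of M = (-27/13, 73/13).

Signed area of the reference triangle: [B_1B_2B_3] = ½·((-4)·(-8−8) + 6·(8−9) + (-7/2)·(9−(-8))) = ½·(64 − 6 − 119/2) = -3/4.
[MB_2B_3] = ½·((-27/13)·(-8−8) + 6·(8−(73/13)) + (-7/2)·(73/13−(-8))) = ½·(432/13 + 186/13 − 1239/26) = -3/52, so the B_1-coordinate is (-3/52)/(-3/4) = 1/13.
[B_1MB_3] = ½·((-4)·(73/13−8) + (-27/13)·(8−9) + (-7/2)·(9−(73/13))) = ½·(124/13 + 27/13 − 154/13) = -3/26, so the B_2-coordinate is 2/13.
[B_1B_2M] = ½·((-4)·(-8−(73/13)) + 6·(73/13−9) + (-27/13)·(9−(-8))) = ½·(708/13 − 264/13 − 459/13) = -15/26, so the B_3-coordinate is 10/13.

(1/13, 2/13, 10/13)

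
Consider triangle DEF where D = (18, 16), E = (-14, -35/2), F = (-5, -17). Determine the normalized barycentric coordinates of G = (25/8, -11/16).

Signed area of the reference triangle: [DEF] = ½·(18·(-35/2−(-17)) + (-14)·(-17−16) + (-5)·(16−(-35/2))) = ½·(-9 + 462 − 335/2) = 571/4.
[GEF] = ½·((25/8)·(-35/2−(-17)) + (-14)·(-17−(-11/16)) + (-5)·(-11/16−(-35/2))) = ½·(-25/16 + 1827/8 − 1345/16) = 571/8, so the D-coordinate is (571/8)/(571/4) = 1/2.
[DGF] = ½·(18·(-11/16−(-17)) + (25/8)·(-17−16) + (-5)·(16−(-11/16))) = ½·(2349/8 − 825/8 − 1335/16) = 1713/32, so the E-coordinate is 3/8.
[DEG] = ½·(18·(-35/2−(-11/16)) + (-14)·(-11/16−16) + (25/8)·(16−(-35/2))) = ½·(-2421/8 + 1869/8 + 1675/16) = 571/32, so the F-coordinate is 1/8.
Check: 1/2 + 3/8 + 1/8 = 1.

(1/2, 3/8, 1/8)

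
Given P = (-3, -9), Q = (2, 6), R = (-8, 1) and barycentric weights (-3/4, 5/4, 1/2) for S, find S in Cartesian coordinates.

(3/4, 59/4)

S = (-3/4)·P + (5/4)·Q + (1/2)·R.
x-coordinate: (-3/4)·(-3) + (5/4)·2 + (1/2)·(-8) = 3/4.
y-coordinate: (-3/4)·(-9) + (5/4)·6 + (1/2)·1 = 59/4.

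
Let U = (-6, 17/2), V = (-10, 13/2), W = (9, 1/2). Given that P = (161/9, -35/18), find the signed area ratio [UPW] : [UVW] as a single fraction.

-5/9

[UVW] = ½·((-6)·(13/2−(1/2)) + (-10)·(1/2−(17/2)) + 9·(17/2−(13/2))) = ½·(-36 + 80 + 18) = 31.
[UPW] = ½·((-6)·(-35/18−(1/2)) + (161/9)·(1/2−(17/2)) + 9·(17/2−(-35/18))) = ½·(44/3 − 1288/9 + 94) = -155/9, so the ratio is (-155/9)/31 = -5/9.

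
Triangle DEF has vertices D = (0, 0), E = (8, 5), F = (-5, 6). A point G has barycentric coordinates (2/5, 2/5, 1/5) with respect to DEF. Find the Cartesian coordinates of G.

G = (2/5)·D + (2/5)·E + (1/5)·F.
x-coordinate: (2/5)·0 + (2/5)·8 + (1/5)·(-5) = 11/5.
y-coordinate: (2/5)·0 + (2/5)·5 + (1/5)·6 = 16/5.

(11/5, 16/5)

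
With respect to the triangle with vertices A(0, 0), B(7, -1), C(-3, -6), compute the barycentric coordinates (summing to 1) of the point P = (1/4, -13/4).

Signed area of the reference triangle: [ABC] = ½·(0·(-1−(-6)) + 7·(-6−0) + (-3)·(0−(-1))) = ½·(0 − 42 − 3) = -45/2.
[PBC] = ½·((1/4)·(-1−(-6)) + 7·(-6−(-13/4)) + (-3)·(-13/4−(-1))) = ½·(5/4 − 77/4 + 27/4) = -45/8, so the A-coordinate is (-45/8)/(-45/2) = 1/4.
[APC] = ½·(0·(-13/4−(-6)) + (1/4)·(-6−0) + (-3)·(0−(-13/4))) = ½·(0 − 3/2 − 39/4) = -45/8, so the B-coordinate is 1/4.
[ABP] = ½·(0·(-1−(-13/4)) + 7·(-13/4−0) + (1/4)·(0−(-1))) = ½·(0 − 91/4 + 1/4) = -45/4, so the C-coordinate is 1/2.
Check: 1/4 + 1/4 + 1/2 = 1.

(1/4, 1/4, 1/2)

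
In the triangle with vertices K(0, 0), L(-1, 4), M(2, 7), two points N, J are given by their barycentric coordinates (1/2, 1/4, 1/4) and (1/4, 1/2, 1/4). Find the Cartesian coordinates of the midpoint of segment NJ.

Barycentric coordinates of the midpoint are the average: (3/8, 3/8, 1/4).
Converting: (3/8)·K + (3/8)·L + (1/4)·M = (1/8, 13/4).

(1/8, 13/4)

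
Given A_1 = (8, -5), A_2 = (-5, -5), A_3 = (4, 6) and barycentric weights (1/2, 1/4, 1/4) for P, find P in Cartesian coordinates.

(15/4, -9/4)

P = (1/2)·A_1 + (1/4)·A_2 + (1/4)·A_3.
x-coordinate: (1/2)·8 + (1/4)·(-5) + (1/4)·4 = 15/4.
y-coordinate: (1/2)·(-5) + (1/4)·(-5) + (1/4)·6 = -9/4.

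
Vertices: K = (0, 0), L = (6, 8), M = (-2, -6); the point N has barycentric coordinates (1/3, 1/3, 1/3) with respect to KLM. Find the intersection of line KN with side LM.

Line KN meets LM where the K-coordinate vanishes; zeroing N's K-weight and renormalizing leaves L, M-weights 1/3 : 1/3 → (1/2, 1/2).
So J = (1/2)·L + (1/2)·M = (2, 1).

(2, 1)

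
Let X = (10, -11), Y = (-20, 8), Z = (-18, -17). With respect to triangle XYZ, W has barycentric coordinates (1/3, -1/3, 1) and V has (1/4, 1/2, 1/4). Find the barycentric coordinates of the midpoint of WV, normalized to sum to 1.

(7/24, 1/12, 5/8)

Since both coordinate triples sum to 1, the midpoint's barycentrics are the componentwise average.
(1/3+1/4)/2 = 7/24; similarly 1/12 and 5/8.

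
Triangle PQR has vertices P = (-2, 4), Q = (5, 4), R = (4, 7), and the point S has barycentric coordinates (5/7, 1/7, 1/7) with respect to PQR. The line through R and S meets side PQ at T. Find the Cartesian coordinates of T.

(-5/6, 4)

Line RS meets PQ where the R-coordinate vanishes; zeroing S's R-weight and renormalizing leaves P, Q-weights 5/7 : 1/7 → (5/6, 1/6).
So T = (5/6)·P + (1/6)·Q = (-5/6, 4).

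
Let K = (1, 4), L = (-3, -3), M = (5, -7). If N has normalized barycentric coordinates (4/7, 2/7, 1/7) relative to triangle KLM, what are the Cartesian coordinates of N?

N = (4/7)·K + (2/7)·L + (1/7)·M.
x-coordinate: (4/7)·1 + (2/7)·(-3) + (1/7)·5 = 3/7.
y-coordinate: (4/7)·4 + (2/7)·(-3) + (1/7)·(-7) = 3/7.

(3/7, 3/7)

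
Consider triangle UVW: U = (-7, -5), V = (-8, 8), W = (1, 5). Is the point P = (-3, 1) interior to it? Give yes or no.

yes

Barycentric coordinates of P: (8/19, 4/57, 29/57).
The three coordinates are positive, positive, positive; a point is interior exactly when all three are positive.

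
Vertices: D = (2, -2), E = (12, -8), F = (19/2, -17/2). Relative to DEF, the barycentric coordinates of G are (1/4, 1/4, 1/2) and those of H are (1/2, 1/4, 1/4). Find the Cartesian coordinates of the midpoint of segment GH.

(117/16, -95/16)

Barycentric coordinates of the midpoint are the average: (3/8, 1/4, 3/8).
Converting: (3/8)·D + (1/4)·E + (3/8)·F = (117/16, -95/16).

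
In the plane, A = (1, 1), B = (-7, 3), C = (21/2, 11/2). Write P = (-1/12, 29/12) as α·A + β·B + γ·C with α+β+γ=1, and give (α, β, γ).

(1/2, 1/3, 1/6)

Signed area of the reference triangle: [ABC] = ½·(1·(3−(11/2)) + (-7)·(11/2−1) + (21/2)·(1−3)) = ½·(-5/2 − 63/2 − 21) = -55/2.
[PBC] = ½·((-1/12)·(3−(11/2)) + (-7)·(11/2−(29/12)) + (21/2)·(29/12−3)) = ½·(5/24 − 259/12 − 49/8) = -55/4, so the A-coordinate is (-55/4)/(-55/2) = 1/2.
[APC] = ½·(1·(29/12−(11/2)) + (-1/12)·(11/2−1) + (21/2)·(1−(29/12))) = ½·(-37/12 − 3/8 − 119/8) = -55/6, so the B-coordinate is 1/3.
[ABP] = ½·(1·(3−(29/12)) + (-7)·(29/12−1) + (-1/12)·(1−3)) = ½·(7/12 − 119/12 + 1/6) = -55/12, so the C-coordinate is 1/6.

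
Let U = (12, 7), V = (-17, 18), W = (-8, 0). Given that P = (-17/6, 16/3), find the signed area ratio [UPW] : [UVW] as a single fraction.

1/6

[UVW] = ½·(12·(18−0) + (-17)·(0−7) + (-8)·(7−18)) = ½·(216 + 119 + 88) = 423/2.
[UPW] = ½·(12·(16/3−0) + (-17/6)·(0−7) + (-8)·(7−(16/3))) = ½·(64 + 119/6 − 40/3) = 141/4, so the ratio is (141/4)/(423/2) = 1/6.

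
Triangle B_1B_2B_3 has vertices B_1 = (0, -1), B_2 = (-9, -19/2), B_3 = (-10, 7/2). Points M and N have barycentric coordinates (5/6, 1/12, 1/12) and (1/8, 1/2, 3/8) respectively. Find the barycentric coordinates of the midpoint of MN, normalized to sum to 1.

(23/48, 7/24, 11/48)

Since both coordinate triples sum to 1, the midpoint's barycentrics are the componentwise average.
(5/6+1/8)/2 = 23/48; similarly 7/24 and 11/48.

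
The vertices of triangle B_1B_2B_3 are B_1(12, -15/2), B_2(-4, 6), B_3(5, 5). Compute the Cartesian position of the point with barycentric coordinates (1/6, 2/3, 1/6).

(1/6, 43/12)

M = (1/6)·B_1 + (2/3)·B_2 + (1/6)·B_3.
x-coordinate: (1/6)·12 + (2/3)·(-4) + (1/6)·5 = 1/6.
y-coordinate: (1/6)·(-15/2) + (2/3)·6 + (1/6)·5 = 43/12.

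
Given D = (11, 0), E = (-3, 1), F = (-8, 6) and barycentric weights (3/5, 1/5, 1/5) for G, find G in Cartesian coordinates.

(22/5, 7/5)

G = (3/5)·D + (1/5)·E + (1/5)·F.
x-coordinate: (3/5)·11 + (1/5)·(-3) + (1/5)·(-8) = 22/5.
y-coordinate: (3/5)·0 + (1/5)·1 + (1/5)·6 = 7/5.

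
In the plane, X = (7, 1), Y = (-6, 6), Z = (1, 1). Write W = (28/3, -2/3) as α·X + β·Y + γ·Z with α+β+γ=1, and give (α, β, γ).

Signed area of the reference triangle: [XYZ] = ½·(7·(6−1) + (-6)·(1−1) + 1·(1−6)) = ½·(35 + 0 − 5) = 15.
[WYZ] = ½·((28/3)·(6−1) + (-6)·(1−(-2/3)) + 1·(-2/3−6)) = ½·(140/3 − 10 − 20/3) = 15, so the X-coordinate is 15/15 = 1.
[XWZ] = ½·(7·(-2/3−1) + (28/3)·(1−1) + 1·(1−(-2/3))) = ½·(-35/3 + 0 + 5/3) = -5, so the Y-coordinate is -1/3.
[XYW] = ½·(7·(6−(-2/3)) + (-6)·(-2/3−1) + (28/3)·(1−6)) = ½·(140/3 + 10 − 140/3) = 5, so the Z-coordinate is 1/3.

(1, -1/3, 1/3)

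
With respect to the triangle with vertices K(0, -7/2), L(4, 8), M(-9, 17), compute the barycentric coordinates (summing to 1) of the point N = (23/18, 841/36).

Signed area of the reference triangle: [KLM] = ½·(0·(8−17) + 4·(17−(-7/2)) + (-9)·(-7/2−8)) = ½·(0 + 82 + 207/2) = 371/4.
[NLM] = ½·((23/18)·(8−17) + 4·(17−(841/36)) + (-9)·(841/36−8)) = ½·(-23/2 − 229/9 − 553/4) = -6307/72, so the K-coordinate is (-6307/72)/(371/4) = -17/18.
[KNM] = ½·(0·(841/36−17) + (23/18)·(17−(-7/2)) + (-9)·(-7/2−(841/36))) = ½·(0 + 943/36 + 967/4) = 4823/36, so the L-coordinate is 13/9.
[KLN] = ½·(0·(8−(841/36)) + 4·(841/36−(-7/2)) + (23/18)·(-7/2−8)) = ½·(0 + 967/9 − 529/36) = 371/8, so the M-coordinate is 1/2.
Check: -17/18 + 13/9 + 1/2 = 1.

(-17/18, 13/9, 1/2)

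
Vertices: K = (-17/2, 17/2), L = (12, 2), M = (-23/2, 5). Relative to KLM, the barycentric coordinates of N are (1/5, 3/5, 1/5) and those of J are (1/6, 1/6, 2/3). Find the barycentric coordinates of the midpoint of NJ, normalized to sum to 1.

(11/60, 23/60, 13/30)

Since both coordinate triples sum to 1, the midpoint's barycentrics are the componentwise average.
(1/5+1/6)/2 = 11/60; similarly 23/60 and 13/30.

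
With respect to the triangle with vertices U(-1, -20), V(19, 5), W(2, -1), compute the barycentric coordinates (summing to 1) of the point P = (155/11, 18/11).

Signed area of the reference triangle: [UVW] = ½·((-1)·(5−(-1)) + 19·(-1−(-20)) + 2·(-20−5)) = ½·(-6 + 361 − 50) = 305/2.
[PVW] = ½·((155/11)·(5−(-1)) + 19·(-1−(18/11)) + 2·(18/11−5)) = ½·(930/11 − 551/11 − 74/11) = 305/22, so the U-coordinate is (305/22)/(305/2) = 1/11.
[UPW] = ½·((-1)·(18/11−(-1)) + (155/11)·(-1−(-20)) + 2·(-20−(18/11))) = ½·(-29/11 + 2945/11 − 476/11) = 1220/11, so the V-coordinate is 8/11.
[UVP] = ½·((-1)·(5−(18/11)) + 19·(18/11−(-20)) + (155/11)·(-20−5)) = ½·(-37/11 + 4522/11 − 3875/11) = 305/11, so the W-coordinate is 2/11.

(1/11, 8/11, 2/11)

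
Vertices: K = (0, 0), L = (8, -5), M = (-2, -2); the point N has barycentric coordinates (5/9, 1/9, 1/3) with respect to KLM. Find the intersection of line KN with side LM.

Line KN meets LM where the K-coordinate vanishes; zeroing N's K-weight and renormalizing leaves L, M-weights 1/9 : 1/3 → (1/4, 3/4).
So J = (1/4)·L + (3/4)·M = (1/2, -11/4).

(1/2, -11/4)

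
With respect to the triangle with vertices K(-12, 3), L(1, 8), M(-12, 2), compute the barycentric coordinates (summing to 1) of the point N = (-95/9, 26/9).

(2/9, 1/9, 2/3)

Signed area of the reference triangle: [KLM] = ½·((-12)·(8−2) + 1·(2−3) + (-12)·(3−8)) = ½·(-72 − 1 + 60) = -13/2.
[NLM] = ½·((-95/9)·(8−2) + 1·(2−(26/9)) + (-12)·(26/9−8)) = ½·(-190/3 − 8/9 + 184/3) = -13/9, so the K-coordinate is (-13/9)/(-13/2) = 2/9.
[KNM] = ½·((-12)·(26/9−2) + (-95/9)·(2−3) + (-12)·(3−(26/9))) = ½·(-32/3 + 95/9 − 4/3) = -13/18, so the L-coordinate is 1/9.
[KLN] = ½·((-12)·(8−(26/9)) + 1·(26/9−3) + (-95/9)·(3−8)) = ½·(-184/3 − 1/9 + 475/9) = -13/3, so the M-coordinate is 2/3.
Check: 2/9 + 1/9 + 2/3 = 1.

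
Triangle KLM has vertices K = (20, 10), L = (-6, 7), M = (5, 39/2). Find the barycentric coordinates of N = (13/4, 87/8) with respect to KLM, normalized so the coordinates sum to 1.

(1/4, 1/2, 1/4)

Signed area of the reference triangle: [KLM] = ½·(20·(7−(39/2)) + (-6)·(39/2−10) + 5·(10−7)) = ½·(-250 − 57 + 15) = -146.
[NLM] = ½·((13/4)·(7−(39/2)) + (-6)·(39/2−(87/8)) + 5·(87/8−7)) = ½·(-325/8 − 207/4 + 155/8) = -73/2, so the K-coordinate is (-73/2)/(-146) = 1/4.
[KNM] = ½·(20·(87/8−(39/2)) + (13/4)·(39/2−10) + 5·(10−(87/8))) = ½·(-345/2 + 247/8 − 35/8) = -73, so the L-coordinate is 1/2.
[KLN] = ½·(20·(7−(87/8)) + (-6)·(87/8−10) + (13/4)·(10−7)) = ½·(-155/2 − 21/4 + 39/4) = -73/2, so the M-coordinate is 1/4.
Check: 1/4 + 1/2 + 1/4 = 1.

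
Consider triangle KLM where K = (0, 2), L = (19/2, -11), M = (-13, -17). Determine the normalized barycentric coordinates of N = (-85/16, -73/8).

(3/8, 1/8, 1/2)

Signed area of the reference triangle: [KLM] = ½·(0·(-11−(-17)) + (19/2)·(-17−2) + (-13)·(2−(-11))) = ½·(0 − 361/2 − 169) = -699/4.
[NLM] = ½·((-85/16)·(-11−(-17)) + (19/2)·(-17−(-73/8)) + (-13)·(-73/8−(-11))) = ½·(-255/8 − 1197/16 − 195/8) = -2097/32, so the K-coordinate is (-2097/32)/(-699/4) = 3/8.
[KNM] = ½·(0·(-73/8−(-17)) + (-85/16)·(-17−2) + (-13)·(2−(-73/8))) = ½·(0 + 1615/16 − 1157/8) = -699/32, so the L-coordinate is 1/8.
[KLN] = ½·(0·(-11−(-73/8)) + (19/2)·(-73/8−2) + (-85/16)·(2−(-11))) = ½·(0 − 1691/16 − 1105/16) = -699/8, so the M-coordinate is 1/2.
Check: 3/8 + 1/8 + 1/2 = 1.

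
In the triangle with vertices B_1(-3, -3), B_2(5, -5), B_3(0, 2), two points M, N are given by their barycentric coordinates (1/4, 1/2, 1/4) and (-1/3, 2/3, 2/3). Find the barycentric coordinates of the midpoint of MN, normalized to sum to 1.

Since both coordinate triples sum to 1, the midpoint's barycentrics are the componentwise average.
(1/4+-1/3)/2 = -1/24; similarly 7/12 and 11/24.

(-1/24, 7/12, 11/24)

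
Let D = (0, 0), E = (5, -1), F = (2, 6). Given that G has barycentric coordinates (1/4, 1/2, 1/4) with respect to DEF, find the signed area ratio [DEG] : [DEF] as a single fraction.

The signed ratio [DEG]/[DEF] equals the barycentric coordinate of G at vertex F, which is 1/4.

1/4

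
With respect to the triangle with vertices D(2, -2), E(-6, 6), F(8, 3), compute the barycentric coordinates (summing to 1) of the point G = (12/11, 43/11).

(1/11, 5/11, 5/11)

Signed area of the reference triangle: [DEF] = ½·(2·(6−3) + (-6)·(3−(-2)) + 8·(-2−6)) = ½·(6 − 30 − 64) = -44.
[GEF] = ½·((12/11)·(6−3) + (-6)·(3−(43/11)) + 8·(43/11−6)) = ½·(36/11 + 60/11 − 184/11) = -4, so the D-coordinate is (-4)/(-44) = 1/11.
[DGF] = ½·(2·(43/11−3) + (12/11)·(3−(-2)) + 8·(-2−(43/11))) = ½·(20/11 + 60/11 − 520/11) = -20, so the E-coordinate is 5/11.
[DEG] = ½·(2·(6−(43/11)) + (-6)·(43/11−(-2)) + (12/11)·(-2−6)) = ½·(46/11 − 390/11 − 96/11) = -20, so the F-coordinate is 5/11.
Check: 1/11 + 5/11 + 5/11 = 1.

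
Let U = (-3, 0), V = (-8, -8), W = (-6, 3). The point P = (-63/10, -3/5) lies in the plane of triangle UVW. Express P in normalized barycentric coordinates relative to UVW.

(1/10, 3/10, 3/5)

Signed area of the reference triangle: [UVW] = ½·((-3)·(-8−3) + (-8)·(3−0) + (-6)·(0−(-8))) = ½·(33 − 24 − 48) = -39/2.
[PVW] = ½·((-63/10)·(-8−3) + (-8)·(3−(-3/5)) + (-6)·(-3/5−(-8))) = ½·(693/10 − 144/5 − 222/5) = -39/20, so the U-coordinate is (-39/20)/(-39/2) = 1/10.
[UPW] = ½·((-3)·(-3/5−3) + (-63/10)·(3−0) + (-6)·(0−(-3/5))) = ½·(54/5 − 189/10 − 18/5) = -117/20, so the V-coordinate is 3/10.
[UVP] = ½·((-3)·(-8−(-3/5)) + (-8)·(-3/5−0) + (-63/10)·(0−(-8))) = ½·(111/5 + 24/5 − 252/5) = -117/10, so the W-coordinate is 3/5.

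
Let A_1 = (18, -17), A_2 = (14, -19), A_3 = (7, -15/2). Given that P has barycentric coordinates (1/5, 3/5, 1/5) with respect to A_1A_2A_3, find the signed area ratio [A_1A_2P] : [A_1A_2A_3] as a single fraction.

The signed ratio [A_1A_2P]/[A_1A_2A_3] equals the barycentric coordinate of P at vertex A_3, which is 1/5.

1/5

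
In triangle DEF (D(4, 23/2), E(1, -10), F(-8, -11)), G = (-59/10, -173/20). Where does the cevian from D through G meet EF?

(-7, -98/9)

Barycentric coordinates of G with respect to DEF: (1/10, 1/10, 4/5).
On side EF the D-coordinate is zero; dropping G's D-weight 1/10 and renormalizing the remaining 1/10 : 4/5 gives weights 1/9, 8/9 on E, F.
H = (1/9)·(1, -10) + (8/9)·(-8, -11) = (-7, -98/9).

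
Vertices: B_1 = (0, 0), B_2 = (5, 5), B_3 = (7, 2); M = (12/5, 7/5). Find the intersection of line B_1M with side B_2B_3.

(6, 7/2)

Barycentric coordinates of M with respect to B_1B_2B_3: (3/5, 1/5, 1/5).
On side B_2B_3 the B_1-coordinate is zero; dropping M's B_1-weight 3/5 and renormalizing the remaining 1/5 : 1/5 gives weights 1/2, 1/2 on B_2, B_3.
N = (1/2)·(5, 5) + (1/2)·(7, 2) = (6, 7/2).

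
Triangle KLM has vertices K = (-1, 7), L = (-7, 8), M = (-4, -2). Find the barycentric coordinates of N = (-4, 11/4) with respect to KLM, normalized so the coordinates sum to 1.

Signed area of the reference triangle: [KLM] = ½·((-1)·(8−(-2)) + (-7)·(-2−7) + (-4)·(7−8)) = ½·(-10 + 63 + 4) = 57/2.
[NLM] = ½·((-4)·(8−(-2)) + (-7)·(-2−(11/4)) + (-4)·(11/4−8)) = ½·(-40 + 133/4 + 21) = 57/8, so the K-coordinate is (57/8)/(57/2) = 1/4.
[KNM] = ½·((-1)·(11/4−(-2)) + (-4)·(-2−7) + (-4)·(7−(11/4))) = ½·(-19/4 + 36 − 17) = 57/8, so the L-coordinate is 1/4.
[KLN] = ½·((-1)·(8−(11/4)) + (-7)·(11/4−7) + (-4)·(7−8)) = ½·(-21/4 + 119/4 + 4) = 57/4, so the M-coordinate is 1/2.
Check: 1/4 + 1/4 + 1/2 = 1.

(1/4, 1/4, 1/2)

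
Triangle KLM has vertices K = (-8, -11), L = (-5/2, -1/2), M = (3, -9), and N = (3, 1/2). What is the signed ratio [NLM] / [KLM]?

[KLM] = ½·((-8)·(-1/2−(-9)) + (-5/2)·(-9−(-11)) + 3·(-11−(-1/2))) = ½·(-68 − 5 − 63/2) = -209/4.
[NLM] = ½·(3·(-1/2−(-9)) + (-5/2)·(-9−(1/2)) + 3·(1/2−(-1/2))) = ½·(51/2 + 95/4 + 3) = 209/8, so the ratio is (209/8)/(-209/4) = -1/2.

-1/2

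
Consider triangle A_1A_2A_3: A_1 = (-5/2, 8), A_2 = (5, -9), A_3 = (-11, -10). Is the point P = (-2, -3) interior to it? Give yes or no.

yes

Barycentric coordinates of P: (206/559, 205/559, 148/559).
The three coordinates are positive, positive, positive; a point is interior exactly when all three are positive.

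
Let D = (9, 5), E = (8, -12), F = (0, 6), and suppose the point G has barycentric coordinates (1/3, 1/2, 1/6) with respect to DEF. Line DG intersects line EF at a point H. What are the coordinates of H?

Line DG meets EF where the D-coordinate vanishes; zeroing G's D-weight and renormalizing leaves E, F-weights 1/2 : 1/6 → (3/4, 1/4).
So H = (3/4)·E + (1/4)·F = (6, -15/2).

(6, -15/2)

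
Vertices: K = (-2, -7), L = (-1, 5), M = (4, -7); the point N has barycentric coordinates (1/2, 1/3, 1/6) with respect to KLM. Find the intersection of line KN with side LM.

Line KN meets LM where the K-coordinate vanishes; zeroing N's K-weight and renormalizing leaves L, M-weights 1/3 : 1/6 → (2/3, 1/3).
So J = (2/3)·L + (1/3)·M = (2/3, 1).

(2/3, 1)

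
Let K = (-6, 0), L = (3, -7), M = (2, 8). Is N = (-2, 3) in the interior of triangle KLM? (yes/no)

yes

Barycentric coordinates of N: (65/128, 1/16, 55/128).
The three coordinates are positive, positive, positive; a point is interior exactly when all three are positive.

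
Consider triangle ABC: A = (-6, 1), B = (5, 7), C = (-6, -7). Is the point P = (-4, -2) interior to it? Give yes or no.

Barycentric coordinates of P: (27/88, 2/11, 45/88).
The three coordinates are positive, positive, positive; a point is interior exactly when all three are positive.

yes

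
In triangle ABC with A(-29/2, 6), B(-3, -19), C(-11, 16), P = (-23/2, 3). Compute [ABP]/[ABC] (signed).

1/5

[ABC] = ½·((-29/2)·(-19−16) + (-3)·(16−6) + (-11)·(6−(-19))) = ½·(1015/2 − 30 − 275) = 405/4.
[ABP] = ½·((-29/2)·(-19−3) + (-3)·(3−6) + (-23/2)·(6−(-19))) = ½·(319 + 9 − 575/2) = 81/4, so the ratio is (81/4)/(405/4) = 1/5.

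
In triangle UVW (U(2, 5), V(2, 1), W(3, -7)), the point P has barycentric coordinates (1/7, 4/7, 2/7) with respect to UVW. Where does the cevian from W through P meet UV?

Line WP meets UV where the W-coordinate vanishes; zeroing P's W-weight and renormalizing leaves U, V-weights 1/7 : 4/7 → (1/5, 4/5).
So Q = (1/5)·U + (4/5)·V = (2, 9/5).

(2, 9/5)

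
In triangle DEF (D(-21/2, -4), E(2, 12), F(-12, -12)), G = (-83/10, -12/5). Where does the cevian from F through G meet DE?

Barycentric coordinates of G with respect to DEF: (3/5, 1/5, 1/5).
On side DE the F-coordinate is zero; dropping G's F-weight 1/5 and renormalizing the remaining 3/5 : 1/5 gives weights 3/4, 1/4 on D, E.
H = (3/4)·(-21/2, -4) + (1/4)·(2, 12) = (-59/8, 0).

(-59/8, 0)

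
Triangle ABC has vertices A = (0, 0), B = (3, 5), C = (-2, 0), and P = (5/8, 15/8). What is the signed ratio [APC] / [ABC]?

3/8

[ABC] = ½·(0·(5−0) + 3·(0−0) + (-2)·(0−5)) = ½·(0 + 0 + 10) = 5.
[APC] = ½·(0·(15/8−0) + (5/8)·(0−0) + (-2)·(0−(15/8))) = ½·(0 + 0 + 15/4) = 15/8, so the ratio is (15/8)/5 = 3/8.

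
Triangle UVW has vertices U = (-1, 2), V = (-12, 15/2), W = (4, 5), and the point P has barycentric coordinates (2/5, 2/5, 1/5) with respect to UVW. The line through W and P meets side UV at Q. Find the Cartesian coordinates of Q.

Line WP meets UV where the W-coordinate vanishes; zeroing P's W-weight and renormalizing leaves U, V-weights 2/5 : 2/5 → (1/2, 1/2).
So Q = (1/2)·U + (1/2)·V = (-13/2, 19/4).

(-13/2, 19/4)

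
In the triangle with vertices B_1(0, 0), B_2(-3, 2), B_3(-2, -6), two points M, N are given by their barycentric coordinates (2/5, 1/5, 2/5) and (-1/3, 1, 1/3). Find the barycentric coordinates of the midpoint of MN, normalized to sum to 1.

Since both coordinate triples sum to 1, the midpoint's barycentrics are the componentwise average.
(2/5+-1/3)/2 = 1/30; similarly 3/5 and 11/30.

(1/30, 3/5, 11/30)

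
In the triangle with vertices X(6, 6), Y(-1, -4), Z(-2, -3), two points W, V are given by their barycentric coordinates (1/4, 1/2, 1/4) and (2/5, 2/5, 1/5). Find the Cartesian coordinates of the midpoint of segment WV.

Barycentric coordinates of the midpoint are the average: (13/40, 9/20, 9/40).
Converting: (13/40)·X + (9/20)·Y + (9/40)·Z = (21/20, -21/40).

(21/20, -21/40)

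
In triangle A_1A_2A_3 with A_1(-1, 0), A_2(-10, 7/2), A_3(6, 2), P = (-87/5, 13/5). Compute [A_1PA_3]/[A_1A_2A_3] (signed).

[A_1A_2A_3] = ½·((-1)·(7/2−2) + (-10)·(2−0) + 6·(0−(7/2))) = ½·(-3/2 − 20 − 21) = -85/4.
[A_1PA_3] = ½·((-1)·(13/5−2) + (-87/5)·(2−0) + 6·(0−(13/5))) = ½·(-3/5 − 174/5 − 78/5) = -51/2, so the ratio is (-51/2)/(-85/4) = 6/5.

6/5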